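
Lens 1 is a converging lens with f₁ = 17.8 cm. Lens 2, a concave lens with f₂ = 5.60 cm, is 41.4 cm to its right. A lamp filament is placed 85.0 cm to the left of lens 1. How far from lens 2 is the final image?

Lens 1: 1/d_i1 = 1/f₁ − 1/d_o1 = 1/(17.8) − 1/(85.0) = 0.04442, so d_i1 = 22.51 cm.
The intermediate image is 22.51 cm to the right of lens 1, which is 41.4 − (22.51) = 18.89 cm to the left of lens 2, so d_o2 = +18.89 cm.
Lens 2 is diverging, so f₂ = −5.60 cm.
Lens 2: 1/d_i2 = 1/f₂ − 1/d_o2 = 1/(-5.60) − 1/(18.89) = -0.2315, so d_i2 = -4.32 cm.
The final image is virtual, 4.32 cm to the left of lens 2 (overall magnification ≈ -0.061).

4.32 cm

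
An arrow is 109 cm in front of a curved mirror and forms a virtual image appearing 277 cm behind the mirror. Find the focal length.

Virtual image ⇒ d_i = −277 cm.
1/f = 1/d_o + 1/d_i = 1/(109) + 1/(-277) = 0.005564, so f = 180 cm.
Since f is positive, the curved mirror is concave.

f = 180 cm (concave)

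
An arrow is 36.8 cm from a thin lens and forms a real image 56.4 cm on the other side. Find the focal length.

f = 22.3 cm (converging)

Real image ⇒ d_i = +56.4 cm.
1/f = 1/d_o + 1/d_i = 1/(36.8) + 1/(56.4) = 0.04490, so f = 22.3 cm.
Since f is positive, the thin lens is converging.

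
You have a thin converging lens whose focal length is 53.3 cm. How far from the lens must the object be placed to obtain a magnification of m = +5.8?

m = −d_i/d_o ⇒ d_i = −m·d_o.
1/f = 1/d_o + 1/d_i = 1/d_o − 1/(m·d_o) = (1 − 1/m)/d_o, so d_o = f(1 − 1/m) = (53.30)(1 − 1/(+5.8)) = 44.1 cm.

44.1 cm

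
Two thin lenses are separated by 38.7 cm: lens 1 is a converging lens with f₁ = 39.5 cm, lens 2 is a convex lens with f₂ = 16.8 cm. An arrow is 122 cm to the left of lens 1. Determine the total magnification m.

Lens 1: 1/d_i1 = 1/(39.5) − 1/(122) = 0.01712, so d_i1 = 58.41 cm; m₁ = −d_i1/d_o1 = -0.4788.
d_o2 = 38.7 − (58.41) = -19.71 cm (virtual object).
Lens 2: 1/d_i2 = 1/(16.8) − 1/(-19.71) = 0.1103, so d_i2 = 9.070 cm; m₂ = −d_i2/d_o2 = +0.4601.
m = m₁·m₂ = (-0.4788)(+0.4601) = -0.220.

m = -0.220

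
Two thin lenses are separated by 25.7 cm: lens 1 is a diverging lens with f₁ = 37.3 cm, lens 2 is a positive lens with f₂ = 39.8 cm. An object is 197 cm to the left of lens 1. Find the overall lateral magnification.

f₁ = −37.3 cm (diverging).
Lens 1: 1/d_i1 = 1/(-37.3) − 1/(197) = -0.03189, so d_i1 = -31.36 cm; m₁ = −d_i1/d_o1 = +0.1592.
d_o2 = 25.7 − (-31.36) = 57.06 cm.
Lens 2: 1/d_i2 = 1/(39.8) − 1/(57.06) = 0.007600, so d_i2 = 131.6 cm; m₂ = −d_i2/d_o2 = -2.306.
m = m₁·m₂ = (+0.1592)(-2.306) = -0.367.

m = -0.367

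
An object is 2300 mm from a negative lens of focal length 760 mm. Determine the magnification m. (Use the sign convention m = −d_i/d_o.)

For a negative lens, f = -760 mm.
1/d_i = 1/f − 1/d_o = 1/(-760.0) − 1/(2300) = -0.001751, so d_i = -571.2 mm.
m = −d_i/d_o = −(-571.2)/(2300) = +0.248.
The image is virtual, upright and reduced, on the same side as the object.

m = +0.248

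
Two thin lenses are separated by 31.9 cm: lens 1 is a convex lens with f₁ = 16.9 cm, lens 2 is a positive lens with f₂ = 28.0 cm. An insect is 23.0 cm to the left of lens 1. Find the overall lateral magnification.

Lens 1: 1/d_i1 = 1/(16.9) − 1/(23.0) = 0.01569, so d_i1 = 63.72 cm; m₁ = −d_i1/d_o1 = -2.770.
d_o2 = 31.9 − (63.72) = -31.82 cm (virtual object).
Lens 2: 1/d_i2 = 1/(28.0) − 1/(-31.82) = 0.06714, so d_i2 = 14.89 cm; m₂ = −d_i2/d_o2 = +0.4681.
m = m₁·m₂ = (-2.770)(+0.4681) = -1.30.

m = -1.30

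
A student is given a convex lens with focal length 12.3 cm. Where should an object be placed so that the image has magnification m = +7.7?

10.7 cm

m = −d_i/d_o ⇒ d_i = −m·d_o.
1/f = 1/d_o + 1/d_i = 1/d_o − 1/(m·d_o) = (1 − 1/m)/d_o, so d_o = f(1 − 1/m) = (12.30)(1 − 1/(+7.7)) = 10.7 cm.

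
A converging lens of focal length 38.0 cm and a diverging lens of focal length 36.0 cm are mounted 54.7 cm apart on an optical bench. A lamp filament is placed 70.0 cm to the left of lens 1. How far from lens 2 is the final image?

Lens 1: 1/d_i1 = 1/f₁ − 1/d_o1 = 1/(38.0) − 1/(70.0) = 0.01203, so d_i1 = 83.12 cm.
The intermediate image is 83.12 cm to the right of lens 1, which lies 28.42 cm to the right of lens 2 — a virtual object — so d_o2 = −28.42 cm.
Lens 2 is diverging, so f₂ = −36.0 cm.
Lens 2: 1/d_i2 = 1/f₂ − 1/d_o2 = 1/(-36.0) − 1/(-28.42) = 0.007409, so d_i2 = 135 cm.
The final image is real, 135 cm to the right of lens 2 (overall magnification ≈ -5.6).

135 cm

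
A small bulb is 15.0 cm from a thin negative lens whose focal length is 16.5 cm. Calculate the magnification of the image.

m = +0.524

For a negative lens, f = -16.5 cm.
1/d_i = 1/f − 1/d_o = 1/(-16.50) − 1/(15.0) = -0.1273, so d_i = -7.857 cm.
m = −d_i/d_o = −(-7.857)/(15.0) = +0.524.
The image is virtual, upright and reduced, on the same side as the object.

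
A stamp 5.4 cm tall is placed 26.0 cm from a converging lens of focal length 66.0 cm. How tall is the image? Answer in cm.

8.91 cm

1/d_i = 1/f − 1/d_o = 1/(66.00) − 1/(26.0) = -0.02331, so d_i = -42.90 cm.
m = −d_i/d_o = +1.650.
|h_i| = |m|·h_o = 1.650 × 5.4 = 8.91 cm. The image is virtual, upright and enlarged, on the same side as the object.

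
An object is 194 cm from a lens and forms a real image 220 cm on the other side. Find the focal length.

Real image ⇒ d_i = +220 cm.
1/f = 1/d_o + 1/d_i = 1/(194) + 1/(220) = 0.009700, so f = 103 cm.
Since f is positive, the lens is converging.

f = 103 cm (converging)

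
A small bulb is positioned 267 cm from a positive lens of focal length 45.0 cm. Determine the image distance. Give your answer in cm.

Lens equation: 1/v = 1/f − 1/u = 1/(45.00) − 1/(267) = 0.02222 − 0.003745 = 0.01848, so v = 54.1 cm.
The image is real, inverted and reduced, on the far side of the lens.

54.1 cm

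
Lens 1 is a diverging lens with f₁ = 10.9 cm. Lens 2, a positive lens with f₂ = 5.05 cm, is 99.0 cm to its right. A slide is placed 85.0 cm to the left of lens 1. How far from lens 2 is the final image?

Lens 1 is diverging, so f₁ = −10.9 cm.
Lens 1: 1/d_i1 = 1/f₁ − 1/d_o1 = 1/(-10.9) − 1/(85.0) = -0.1035, so d_i1 = -9.661 cm.
The intermediate image is 9.661 cm to the left of lens 1 (virtual), which is 99.0 − (-9.661) = 108.7 cm to the left of lens 2, so d_o2 = +108.7 cm.
Lens 2: 1/d_i2 = 1/f₂ − 1/d_o2 = 1/(5.05) − 1/(108.7) = 0.1888, so d_i2 = 5.30 cm.
The final image is real, 5.30 cm to the right of lens 2 (overall magnification ≈ -0.0055).

5.30 cm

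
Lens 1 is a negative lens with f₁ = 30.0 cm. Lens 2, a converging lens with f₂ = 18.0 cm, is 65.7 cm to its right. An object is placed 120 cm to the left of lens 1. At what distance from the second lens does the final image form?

Lens 1 is diverging, so f₁ = −30.0 cm.
Lens 1: 1/d_i1 = 1/f₁ − 1/d_o1 = 1/(-30.0) − 1/(120) = -0.04167, so d_i1 = -24.00 cm.
The intermediate image is 24.00 cm to the left of lens 1 (virtual), which is 65.7 − (-24.00) = 89.70 cm to the left of lens 2, so d_o2 = +89.70 cm.
Lens 2: 1/d_i2 = 1/f₂ − 1/d_o2 = 1/(18.0) − 1/(89.70) = 0.04441, so d_i2 = 22.5 cm.
The final image is real, 22.5 cm to the right of lens 2 (overall magnification ≈ -0.050).

22.5 cm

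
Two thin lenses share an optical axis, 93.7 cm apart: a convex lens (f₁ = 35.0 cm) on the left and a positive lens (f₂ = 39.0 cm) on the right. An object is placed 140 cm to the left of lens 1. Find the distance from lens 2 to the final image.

Lens 1: 1/d_i1 = 1/f₁ − 1/d_o1 = 1/(35.0) − 1/(140) = 0.02143, so d_i1 = 46.67 cm.
The intermediate image is 46.67 cm to the right of lens 1, which is 93.7 − (46.67) = 47.03 cm to the left of lens 2, so d_o2 = +47.03 cm.
Lens 2: 1/d_i2 = 1/f₂ − 1/d_o2 = 1/(39.0) − 1/(47.03) = 0.004378, so d_i2 = 228 cm.
The final image is real, 228 cm to the right of lens 2 (overall magnification ≈ 1.6).

228 cm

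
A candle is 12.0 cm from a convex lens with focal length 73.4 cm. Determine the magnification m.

1/d_i = 1/f − 1/d_o = 1/(73.40) − 1/(12.0) = -0.06971, so d_i = -14.35 cm.
m = −d_i/d_o = −(-14.35)/(12.0) = +1.20.
The image is virtual, upright and enlarged, on the same side as the object.

m = +1.20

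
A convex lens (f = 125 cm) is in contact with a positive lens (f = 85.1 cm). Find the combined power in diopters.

P₁ = 1/f₁ = 1/(1.25 m) = +0.8000 D; P₂ = 1/f₂ = 1/(0.851 m) = +1.175 D.
For thin lenses in contact, P = P₁ + P₂ = (+0.8000) + (+1.175) = +1.98 D.

P = +1.98 D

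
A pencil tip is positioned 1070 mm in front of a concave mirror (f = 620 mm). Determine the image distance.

Mirror equation: 1/d_i = 1/f − 1/d_o = 1/(620.0) − 1/(1070) = 0.001613 − 0.0009346 = 0.0006783, so d_i = 1470 mm.
The image is real, inverted and enlarged, in front of the mirror.

1470 mm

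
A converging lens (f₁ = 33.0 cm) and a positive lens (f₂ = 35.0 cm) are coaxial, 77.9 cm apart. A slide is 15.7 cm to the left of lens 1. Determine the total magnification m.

Lens 1: 1/d_i1 = 1/(33.0) − 1/(15.7) = -0.03339, so d_i1 = -29.95 cm; m₁ = −d_i1/d_o1 = +1.908.
d_o2 = 77.9 − (-29.95) = 107.9 cm.
Lens 2: 1/d_i2 = 1/(35.0) − 1/(107.9) = 0.01930, so d_i2 = 51.80 cm; m₂ = −d_i2/d_o2 = -0.4801.
m = m₁·m₂ = (+1.908)(-0.4801) = -0.916.

m = -0.916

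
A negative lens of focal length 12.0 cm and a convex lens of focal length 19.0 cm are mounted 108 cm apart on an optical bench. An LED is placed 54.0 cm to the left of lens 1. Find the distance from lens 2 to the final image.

Lens 1 is diverging, so f₁ = −12.0 cm.
Lens 1: 1/d_i1 = 1/f₁ − 1/d_o1 = 1/(-12.0) − 1/(54.0) = -0.1019, so d_i1 = -9.818 cm.
The intermediate image is 9.818 cm to the left of lens 1 (virtual), which is 108 − (-9.818) = 117.8 cm to the left of lens 2, so d_o2 = +117.8 cm.
Lens 2: 1/d_i2 = 1/f₂ − 1/d_o2 = 1/(19.0) − 1/(117.8) = 0.04414, so d_i2 = 22.7 cm.
The final image is real, 22.7 cm to the right of lens 2 (overall magnification ≈ -0.035).

22.7 cm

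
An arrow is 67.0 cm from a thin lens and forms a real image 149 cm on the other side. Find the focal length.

Real image ⇒ d_i = +149 cm.
1/f = 1/d_o + 1/d_i = 1/(67.0) + 1/(149) = 0.02164, so f = 46.2 cm.
Since f is positive, the thin lens is converging.

f = 46.2 cm (converging)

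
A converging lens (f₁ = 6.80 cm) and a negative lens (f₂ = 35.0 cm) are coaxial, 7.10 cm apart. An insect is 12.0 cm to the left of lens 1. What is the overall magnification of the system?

m = -1.73

Lens 1: 1/d_i1 = 1/(6.80) − 1/(12.0) = 0.06373, so d_i1 = 15.69 cm; m₁ = −d_i1/d_o1 = -1.307.
d_o2 = 7.10 − (15.69) = -8.590 cm (virtual object).
f₂ = −35.0 cm (diverging).
Lens 2: 1/d_i2 = 1/(-35.0) − 1/(-8.590) = 0.08784, so d_i2 = 11.38 cm; m₂ = −d_i2/d_o2 = +1.325.
m = m₁·m₂ = (-1.307)(+1.325) = -1.73.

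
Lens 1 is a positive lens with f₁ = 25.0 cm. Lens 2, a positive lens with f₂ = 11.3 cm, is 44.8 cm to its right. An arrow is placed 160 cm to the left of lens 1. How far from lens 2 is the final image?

Lens 1: 1/d_i1 = 1/f₁ − 1/d_o1 = 1/(25.0) − 1/(160) = 0.03375, so d_i1 = 29.63 cm.
The intermediate image is 29.63 cm to the right of lens 1, which is 44.8 − (29.63) = 15.17 cm to the left of lens 2, so d_o2 = +15.17 cm.
Lens 2: 1/d_i2 = 1/f₂ − 1/d_o2 = 1/(11.3) − 1/(15.17) = 0.02258, so d_i2 = 44.3 cm.
The final image is real, 44.3 cm to the right of lens 2 (overall magnification ≈ 0.54).

44.3 cm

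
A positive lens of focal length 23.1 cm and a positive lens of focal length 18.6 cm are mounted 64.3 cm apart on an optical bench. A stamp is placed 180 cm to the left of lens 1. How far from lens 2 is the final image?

36.6 cm

Lens 1: 1/d_i1 = 1/f₁ − 1/d_o1 = 1/(23.1) − 1/(180) = 0.03773, so d_i1 = 26.50 cm.
The intermediate image is 26.50 cm to the right of lens 1, which is 64.3 − (26.50) = 37.80 cm to the left of lens 2, so d_o2 = +37.80 cm.
Lens 2: 1/d_i2 = 1/f₂ − 1/d_o2 = 1/(18.6) − 1/(37.80) = 0.02731, so d_i2 = 36.6 cm.
The final image is real, 36.6 cm to the right of lens 2 (overall magnification ≈ 0.14).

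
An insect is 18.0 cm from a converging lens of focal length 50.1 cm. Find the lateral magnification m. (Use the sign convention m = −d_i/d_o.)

1/d_i = 1/f − 1/d_o = 1/(50.10) − 1/(18.0) = -0.03560, so d_i = -28.09 cm.
m = −d_i/d_o = −(-28.09)/(18.0) = +1.56.
The image is virtual, upright and enlarged, on the same side as the object.

m = +1.56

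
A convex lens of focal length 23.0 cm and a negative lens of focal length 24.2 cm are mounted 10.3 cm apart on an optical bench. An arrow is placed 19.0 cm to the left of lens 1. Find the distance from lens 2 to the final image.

20.1 cm

Lens 1: 1/d_i1 = 1/f₁ − 1/d_o1 = 1/(23.0) − 1/(19.0) = -0.009153, so d_i1 = -109.2 cm.
The intermediate image is 109.2 cm to the left of lens 1 (virtual), which is 10.3 − (-109.2) = 119.5 cm to the left of lens 2, so d_o2 = +119.5 cm.
Lens 2 is diverging, so f₂ = −24.2 cm.
Lens 2: 1/d_i2 = 1/f₂ − 1/d_o2 = 1/(-24.2) − 1/(119.5) = -0.04969, so d_i2 = -20.1 cm.
The final image is virtual, 20.1 cm to the left of lens 2 (overall magnification ≈ 0.97).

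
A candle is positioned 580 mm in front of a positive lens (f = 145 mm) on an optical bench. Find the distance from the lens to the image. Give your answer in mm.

Thin-lens equation: 1/d_i = 1/f − 1/d_o = 1/(145.0) − 1/(580) = 0.006897 − 0.001724 = 0.005172, so d_i = 193 mm.
The image is real, inverted and reduced, on the far side of the lens.

193 mm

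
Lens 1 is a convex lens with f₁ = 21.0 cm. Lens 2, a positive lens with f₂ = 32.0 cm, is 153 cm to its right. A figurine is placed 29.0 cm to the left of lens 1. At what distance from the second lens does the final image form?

54.8 cm

Lens 1: 1/d_i1 = 1/f₁ − 1/d_o1 = 1/(21.0) − 1/(29.0) = 0.01314, so d_i1 = 76.12 cm.
The intermediate image is 76.12 cm to the right of lens 1, which is 153 − (76.12) = 76.88 cm to the left of lens 2, so d_o2 = +76.88 cm.
Lens 2: 1/d_i2 = 1/f₂ − 1/d_o2 = 1/(32.0) − 1/(76.88) = 0.01824, so d_i2 = 54.8 cm.
The final image is real, 54.8 cm to the right of lens 2 (overall magnification ≈ 1.9).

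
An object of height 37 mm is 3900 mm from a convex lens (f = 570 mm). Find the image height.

1/d_i = 1/f − 1/d_o = 1/(570.0) − 1/(3900) = 0.001498, so d_i = 667.6 mm.
m = −d_i/d_o = -0.1712.
|h_i| = |m|·h_o = 0.1712 × 37 = 6.33 mm. The image is real, inverted and reduced, on the far side of the lens.

6.33 mm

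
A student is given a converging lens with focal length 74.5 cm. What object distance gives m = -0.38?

m = −d_i/d_o ⇒ d_i = −m·d_o.
1/f = 1/d_o + 1/d_i = 1/d_o − 1/(m·d_o) = (1 − 1/m)/d_o, so d_o = f(1 − 1/m) = (74.50)(1 − 1/(-0.38)) = 271 cm.

271 cm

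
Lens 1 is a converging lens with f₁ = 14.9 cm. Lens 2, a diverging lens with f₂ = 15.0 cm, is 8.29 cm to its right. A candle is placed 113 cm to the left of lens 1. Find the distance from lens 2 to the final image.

Lens 1: 1/d_i1 = 1/f₁ − 1/d_o1 = 1/(14.9) − 1/(113) = 0.05826, so d_i1 = 17.16 cm.
The intermediate image is 17.16 cm to the right of lens 1, which lies 8.870 cm to the right of lens 2 — a virtual object — so d_o2 = −8.870 cm.
Lens 2 is diverging, so f₂ = −15.0 cm.
Lens 2: 1/d_i2 = 1/f₂ − 1/d_o2 = 1/(-15.0) − 1/(-8.870) = 0.04607, so d_i2 = 21.7 cm.
The final image is real, 21.7 cm to the right of lens 2 (overall magnification ≈ -0.37).

21.7 cm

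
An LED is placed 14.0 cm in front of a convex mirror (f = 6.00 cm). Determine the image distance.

4.20 cm

For a convex mirror, f = -6.00 cm.
Mirror equation: 1/d_i = 1/f − 1/d_o = 1/(-6.000) − 1/(14.0) = -0.1667 − 0.07143 = -0.2381, so d_i = -4.20 cm.
The image is virtual, upright and reduced, behind the mirror.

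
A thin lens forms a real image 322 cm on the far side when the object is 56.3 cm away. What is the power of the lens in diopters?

d_i = +322 cm.
1/f = 1/d_o + 1/d_i = 1/(56.3) + 1/(322) = 0.02087 cm⁻¹.
f = 47.92 cm = 0.4792 m, so P = 1/f = +2.09 D.

P = +2.09 D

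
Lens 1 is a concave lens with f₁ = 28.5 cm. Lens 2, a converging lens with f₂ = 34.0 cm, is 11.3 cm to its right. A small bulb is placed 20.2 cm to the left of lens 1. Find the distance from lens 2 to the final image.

72.3 cm

Lens 1 is diverging, so f₁ = −28.5 cm.
Lens 1: 1/d_i1 = 1/f₁ − 1/d_o1 = 1/(-28.5) − 1/(20.2) = -0.08459, so d_i1 = -11.82 cm.
The intermediate image is 11.82 cm to the left of lens 1 (virtual), which is 11.3 − (-11.82) = 23.12 cm to the left of lens 2, so d_o2 = +23.12 cm.
Lens 2: 1/d_i2 = 1/f₂ − 1/d_o2 = 1/(34.0) − 1/(23.12) = -0.01384, so d_i2 = -72.3 cm.
The final image is virtual, 72.3 cm to the left of lens 2 (overall magnification ≈ 1.8).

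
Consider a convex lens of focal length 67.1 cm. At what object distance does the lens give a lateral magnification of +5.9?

m = −d_i/d_o ⇒ d_i = −m·d_o.
1/f = 1/d_o + 1/d_i = 1/d_o − 1/(m·d_o) = (1 − 1/m)/d_o, so d_o = f(1 − 1/m) = (67.10)(1 − 1/(+5.9)) = 55.7 cm.

55.7 cm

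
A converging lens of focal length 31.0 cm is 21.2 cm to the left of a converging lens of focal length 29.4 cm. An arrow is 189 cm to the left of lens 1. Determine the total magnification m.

Lens 1: 1/d_i1 = 1/(31.0) − 1/(189) = 0.02697, so d_i1 = 37.08 cm; m₁ = −d_i1/d_o1 = -0.1962.
d_o2 = 21.2 − (37.08) = -15.88 cm (virtual object).
Lens 2: 1/d_i2 = 1/(29.4) − 1/(-15.88) = 0.09699, so d_i2 = 10.31 cm; m₂ = −d_i2/d_o2 = +0.6493.
m = m₁·m₂ = (-0.1962)(+0.6493) = -0.127.

m = -0.127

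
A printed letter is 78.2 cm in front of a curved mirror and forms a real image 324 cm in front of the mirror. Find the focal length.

Real image ⇒ d_i = +324 cm.
1/f = 1/d_o + 1/d_i = 1/(78.2) + 1/(324) = 0.01587, so f = 63.0 cm.
Since f is positive, the curved mirror is concave.

f = 63.0 cm (concave)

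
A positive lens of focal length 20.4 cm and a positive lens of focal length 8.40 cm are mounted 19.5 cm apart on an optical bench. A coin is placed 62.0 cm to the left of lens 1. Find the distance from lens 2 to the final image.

Lens 1: 1/d_i1 = 1/f₁ − 1/d_o1 = 1/(20.4) − 1/(62.0) = 0.03289, so d_i1 = 30.40 cm.
The intermediate image is 30.40 cm to the right of lens 1, which lies 10.90 cm to the right of lens 2 — a virtual object — so d_o2 = −10.90 cm.
Lens 2: 1/d_i2 = 1/f₂ − 1/d_o2 = 1/(8.40) − 1/(-10.90) = 0.2108, so d_i2 = 4.74 cm.
The final image is real, 4.74 cm to the right of lens 2 (overall magnification ≈ -0.21).

4.74 cm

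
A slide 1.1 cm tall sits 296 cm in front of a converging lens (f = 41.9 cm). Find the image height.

1/d_i = 1/f − 1/d_o = 1/(41.90) − 1/(296) = 0.02049, so d_i = 48.81 cm.
m = −d_i/d_o = -0.1649.
|h_i| = |m|·h_o = 0.1649 × 1.1 = 0.181 cm. The image is real, inverted and reduced, on the far side of the lens.

0.181 cm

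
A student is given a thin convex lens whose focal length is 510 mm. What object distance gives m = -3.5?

656 mm

m = −d_i/d_o ⇒ d_i = −m·d_o.
1/f = 1/d_o + 1/d_i = 1/d_o − 1/(m·d_o) = (1 − 1/m)/d_o, so d_o = f(1 − 1/m) = (510.0)(1 − 1/(-3.5)) = 656 mm.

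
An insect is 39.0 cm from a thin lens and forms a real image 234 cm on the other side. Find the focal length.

f = 33.4 cm (converging)

Real image ⇒ d_i = +234 cm.
1/f = 1/d_o + 1/d_i = 1/(39.0) + 1/(234) = 0.02991, so f = 33.4 cm.
Since f is positive, the thin lens is converging.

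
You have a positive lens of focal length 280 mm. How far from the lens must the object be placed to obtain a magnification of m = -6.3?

m = −d_i/d_o ⇒ d_i = −m·d_o.
1/f = 1/d_o + 1/d_i = 1/d_o − 1/(m·d_o) = (1 − 1/m)/d_o, so d_o = f(1 − 1/m) = (280.0)(1 − 1/(-6.3)) = 324 mm.

324 mm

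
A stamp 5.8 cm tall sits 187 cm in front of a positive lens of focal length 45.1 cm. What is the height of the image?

1/d_i = 1/f − 1/d_o = 1/(45.10) − 1/(187) = 0.01683, so d_i = 59.43 cm.
m = −d_i/d_o = -0.3178.
|h_i| = |m|·h_o = 0.3178 × 5.8 = 1.84 cm. The image is real, inverted and reduced, on the far side of the lens.

1.84 cm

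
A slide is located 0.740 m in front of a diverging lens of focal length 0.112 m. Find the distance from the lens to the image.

For a diverging lens, f = -0.112 m.
Lens equation: 1/q = 1/f − 1/p = 1/(-0.1120) − 1/(0.740) = -8.929 − 1.351 = -10.28, so q = -0.0973 m.
The image is virtual, upright and reduced, on the same side as the object.

0.0973 m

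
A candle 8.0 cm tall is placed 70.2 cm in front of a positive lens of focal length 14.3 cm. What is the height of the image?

1/d_i = 1/f − 1/d_o = 1/(14.30) − 1/(70.2) = 0.05569, so d_i = 17.96 cm.
m = −d_i/d_o = -0.2558.
|h_i| = |m|·h_o = 0.2558 × 8.0 = 2.05 cm. The image is real, inverted and reduced, on the far side of the lens.

2.05 cm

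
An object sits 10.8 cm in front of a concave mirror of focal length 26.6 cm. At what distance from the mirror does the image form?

Mirror equation: 1/v = 1/f − 1/u = 1/(26.60) − 1/(10.8) = 0.03759 − 0.09259 = -0.05500, so v = -18.2 cm.
The image is virtual, upright and enlarged, behind the mirror.

18.2 cm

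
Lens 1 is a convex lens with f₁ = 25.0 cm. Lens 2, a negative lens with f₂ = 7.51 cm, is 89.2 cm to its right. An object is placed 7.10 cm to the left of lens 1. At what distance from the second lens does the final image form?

Lens 1: 1/d_i1 = 1/f₁ − 1/d_o1 = 1/(25.0) − 1/(7.10) = -0.1008, so d_i1 = -9.916 cm.
The intermediate image is 9.916 cm to the left of lens 1 (virtual), which is 89.2 − (-9.916) = 99.12 cm to the left of lens 2, so d_o2 = +99.12 cm.
Lens 2 is diverging, so f₂ = −7.51 cm.
Lens 2: 1/d_i2 = 1/f₂ − 1/d_o2 = 1/(-7.51) − 1/(99.12) = -0.1432, so d_i2 = -6.98 cm.
The final image is virtual, 6.98 cm to the left of lens 2 (overall magnification ≈ 0.098).

6.98 cm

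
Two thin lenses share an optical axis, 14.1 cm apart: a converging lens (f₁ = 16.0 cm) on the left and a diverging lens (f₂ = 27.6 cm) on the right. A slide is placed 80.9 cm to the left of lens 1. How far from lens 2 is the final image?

Lens 1: 1/d_i1 = 1/f₁ − 1/d_o1 = 1/(16.0) − 1/(80.9) = 0.05014, so d_i1 = 19.94 cm.
The intermediate image is 19.94 cm to the right of lens 1, which lies 5.840 cm to the right of lens 2 — a virtual object — so d_o2 = −5.840 cm.
Lens 2 is diverging, so f₂ = −27.6 cm.
Lens 2: 1/d_i2 = 1/f₂ − 1/d_o2 = 1/(-27.6) − 1/(-5.840) = 0.1350, so d_i2 = 7.41 cm.
The final image is real, 7.41 cm to the right of lens 2 (overall magnification ≈ -0.31).

7.41 cm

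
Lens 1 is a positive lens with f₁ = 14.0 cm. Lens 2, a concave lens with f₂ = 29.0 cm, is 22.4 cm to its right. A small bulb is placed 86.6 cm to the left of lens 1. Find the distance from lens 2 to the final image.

Lens 1: 1/d_i1 = 1/f₁ − 1/d_o1 = 1/(14.0) − 1/(86.6) = 0.05988, so d_i1 = 16.70 cm.
The intermediate image is 16.70 cm to the right of lens 1, which is 22.4 − (16.70) = 5.700 cm to the left of lens 2, so d_o2 = +5.700 cm.
Lens 2 is diverging, so f₂ = −29.0 cm.
Lens 2: 1/d_i2 = 1/f₂ − 1/d_o2 = 1/(-29.0) − 1/(5.700) = -0.2099, so d_i2 = -4.76 cm.
The final image is virtual, 4.76 cm to the left of lens 2 (overall magnification ≈ -0.16).

4.76 cm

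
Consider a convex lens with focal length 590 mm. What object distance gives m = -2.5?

m = −d_i/d_o ⇒ d_i = −m·d_o.
1/f = 1/d_o + 1/d_i = 1/d_o − 1/(m·d_o) = (1 − 1/m)/d_o, so d_o = f(1 − 1/m) = (590.0)(1 − 1/(-2.5)) = 826 mm.

826 mm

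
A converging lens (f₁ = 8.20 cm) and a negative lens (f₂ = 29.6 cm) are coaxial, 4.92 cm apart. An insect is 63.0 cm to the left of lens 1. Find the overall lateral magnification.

m = -0.177

Lens 1: 1/d_i1 = 1/(8.20) − 1/(63.0) = 0.1061, so d_i1 = 9.427 cm; m₁ = −d_i1/d_o1 = -0.1496.
d_o2 = 4.92 − (9.427) = -4.507 cm (virtual object).
f₂ = −29.6 cm (diverging).
Lens 2: 1/d_i2 = 1/(-29.6) − 1/(-4.507) = 0.1881, so d_i2 = 5.317 cm; m₂ = −d_i2/d_o2 = +1.180.
m = m₁·m₂ = (-0.1496)(+1.180) = -0.177.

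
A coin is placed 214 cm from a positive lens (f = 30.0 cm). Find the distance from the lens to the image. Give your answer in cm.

Thin-lens equation: 1/s_i = 1/f − 1/s_o = 1/(30.00) − 1/(214) = 0.03333 − 0.004673 = 0.02866, so s_i = 34.9 cm.
The image is real, inverted and reduced, on the far side of the lens.

34.9 cm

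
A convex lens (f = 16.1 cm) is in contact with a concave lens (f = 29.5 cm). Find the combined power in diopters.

P₁ = 1/f₁ = 1/(0.161 m) = +6.211 D; P₂ = 1/f₂ = 1/(-0.295 m) = -3.390 D.
For thin lenses in contact, P = P₁ + P₂ = (+6.211) + (-3.390) = +2.82 D.

P = +2.82 D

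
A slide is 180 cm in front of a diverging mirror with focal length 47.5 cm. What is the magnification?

m = +0.209

For a diverging mirror, f = -47.5 cm.
1/d_i = 1/f − 1/d_o = 1/(-47.50) − 1/(180) = -0.02661, so d_i = -37.58 cm.
m = −d_i/d_o = −(-37.58)/(180) = +0.209.
The image is virtual, upright and reduced, behind the mirror.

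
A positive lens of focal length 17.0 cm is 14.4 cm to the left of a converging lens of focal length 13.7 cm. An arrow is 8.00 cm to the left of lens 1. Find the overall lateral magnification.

Lens 1: 1/d_i1 = 1/(17.0) − 1/(8.00) = -0.06618, so d_i1 = -15.11 cm; m₁ = −d_i1/d_o1 = +1.889.
d_o2 = 14.4 − (-15.11) = 29.51 cm.
Lens 2: 1/d_i2 = 1/(13.7) − 1/(29.51) = 0.03911, so d_i2 = 25.57 cm; m₂ = −d_i2/d_o2 = -0.8665.
m = m₁·m₂ = (+1.889)(-0.8665) = -1.64.

m = -1.64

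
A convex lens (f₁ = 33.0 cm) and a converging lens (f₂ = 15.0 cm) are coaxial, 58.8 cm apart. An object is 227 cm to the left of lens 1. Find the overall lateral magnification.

Lens 1: 1/d_i1 = 1/(33.0) − 1/(227) = 0.02590, so d_i1 = 38.61 cm; m₁ = −d_i1/d_o1 = -0.1701.
d_o2 = 58.8 − (38.61) = 20.19 cm.
Lens 2: 1/d_i2 = 1/(15.0) − 1/(20.19) = 0.01714, so d_i2 = 58.35 cm; m₂ = −d_i2/d_o2 = -2.890.
m = m₁·m₂ = (-0.1701)(-2.890) = +0.492.

m = +0.492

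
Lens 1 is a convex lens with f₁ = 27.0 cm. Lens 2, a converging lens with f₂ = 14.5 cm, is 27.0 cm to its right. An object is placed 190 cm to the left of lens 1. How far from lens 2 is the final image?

3.42 cm

Lens 1: 1/d_i1 = 1/f₁ − 1/d_o1 = 1/(27.0) − 1/(190) = 0.03177, so d_i1 = 31.47 cm.
The intermediate image is 31.47 cm to the right of lens 1, which lies 4.470 cm to the right of lens 2 — a virtual object — so d_o2 = −4.470 cm.
Lens 2: 1/d_i2 = 1/f₂ − 1/d_o2 = 1/(14.5) − 1/(-4.470) = 0.2927, so d_i2 = 3.42 cm.
The final image is real, 3.42 cm to the right of lens 2 (overall magnification ≈ -0.13).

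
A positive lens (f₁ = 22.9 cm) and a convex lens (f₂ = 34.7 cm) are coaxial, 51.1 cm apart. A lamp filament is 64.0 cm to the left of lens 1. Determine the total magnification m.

m = -1.00

Lens 1: 1/d_i1 = 1/(22.9) − 1/(64.0) = 0.02804, so d_i1 = 35.66 cm; m₁ = −d_i1/d_o1 = -0.5572.
d_o2 = 51.1 − (35.66) = 15.44 cm.
Lens 2: 1/d_i2 = 1/(34.7) − 1/(15.44) = -0.03595, so d_i2 = -27.82 cm; m₂ = −d_i2/d_o2 = +1.802.
m = m₁·m₂ = (-0.5572)(+1.802) = -1.00.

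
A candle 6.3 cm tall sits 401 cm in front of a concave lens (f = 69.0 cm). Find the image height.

For a concave lens, f = -69.0 cm.
1/d_i = 1/f − 1/d_o = 1/(-69.00) − 1/(401) = -0.01699, so d_i = -58.87 cm.
m = −d_i/d_o = +0.1468.
|h_i| = |m|·h_o = 0.1468 × 6.3 = 0.925 cm. The image is virtual, upright and reduced, on the same side as the object.

0.925 cm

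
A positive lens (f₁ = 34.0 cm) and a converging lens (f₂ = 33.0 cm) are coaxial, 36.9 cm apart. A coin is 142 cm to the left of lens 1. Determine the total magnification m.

m = -0.255

Lens 1: 1/d_i1 = 1/(34.0) − 1/(142) = 0.02237, so d_i1 = 44.70 cm; m₁ = −d_i1/d_o1 = -0.3148.
d_o2 = 36.9 − (44.70) = -7.800 cm (virtual object).
Lens 2: 1/d_i2 = 1/(33.0) − 1/(-7.800) = 0.1585, so d_i2 = 6.309 cm; m₂ = −d_i2/d_o2 = +0.8088.
m = m₁·m₂ = (-0.3148)(+0.8088) = -0.255.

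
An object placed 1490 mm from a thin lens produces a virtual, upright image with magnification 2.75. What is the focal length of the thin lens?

f = 2340 mm (converging)

m = −d_i/d_o ⇒ d_i = −m·d_o = −(+2.75)·(1490) = -4098 mm.
1/f = 1/d_o + 1/d_i = 1/(1490) + 1/(-4098) = 0.0004271, so f = 2340 mm.
Since f is positive, the thin lens is converging.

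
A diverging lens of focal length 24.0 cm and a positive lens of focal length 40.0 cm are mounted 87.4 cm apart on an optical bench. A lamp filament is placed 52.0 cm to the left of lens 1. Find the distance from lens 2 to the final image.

65.1 cm

Lens 1 is diverging, so f₁ = −24.0 cm.
Lens 1: 1/d_i1 = 1/f₁ − 1/d_o1 = 1/(-24.0) − 1/(52.0) = -0.06090, so d_i1 = -16.42 cm.
The intermediate image is 16.42 cm to the left of lens 1 (virtual), which is 87.4 − (-16.42) = 103.8 cm to the left of lens 2, so d_o2 = +103.8 cm.
Lens 2: 1/d_i2 = 1/f₂ − 1/d_o2 = 1/(40.0) − 1/(103.8) = 0.01537, so d_i2 = 65.1 cm.
The final image is real, 65.1 cm to the right of lens 2 (overall magnification ≈ -0.20).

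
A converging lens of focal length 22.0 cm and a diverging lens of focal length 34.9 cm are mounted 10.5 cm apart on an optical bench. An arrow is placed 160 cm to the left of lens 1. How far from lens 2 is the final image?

26.3 cm

Lens 1: 1/d_i1 = 1/f₁ − 1/d_o1 = 1/(22.0) − 1/(160) = 0.03920, so d_i1 = 25.51 cm.
The intermediate image is 25.51 cm to the right of lens 1, which lies 15.01 cm to the right of lens 2 — a virtual object — so d_o2 = −15.01 cm.
Lens 2 is diverging, so f₂ = −34.9 cm.
Lens 2: 1/d_i2 = 1/f₂ − 1/d_o2 = 1/(-34.9) − 1/(-15.01) = 0.03797, so d_i2 = 26.3 cm.
The final image is real, 26.3 cm to the right of lens 2 (overall magnification ≈ -0.28).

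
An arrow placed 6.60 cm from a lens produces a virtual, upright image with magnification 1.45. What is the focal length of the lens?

m = −d_i/d_o ⇒ d_i = −m·d_o = −(+1.45)·(6.60) = -9.570 cm.
1/f = 1/d_o + 1/d_i = 1/(6.60) + 1/(-9.570) = 0.04702, so f = 21.3 cm.
Since f is positive, the lens is converging.

f = 21.3 cm (converging)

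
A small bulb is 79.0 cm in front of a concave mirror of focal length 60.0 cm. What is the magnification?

1/d_i = 1/f − 1/d_o = 1/(60.00) − 1/(79.0) = 0.004008, so d_i = 249.5 cm.
m = −d_i/d_o = −(249.5)/(79.0) = -3.16.
The image is real, inverted and enlarged, in front of the mirror.

m = -3.16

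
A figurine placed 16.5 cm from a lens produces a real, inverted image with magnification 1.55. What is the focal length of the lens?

f = 10.0 cm (converging)

m = −d_i/d_o ⇒ d_i = −m·d_o = −(-1.55)·(16.5) = 25.57 cm.
1/f = 1/d_o + 1/d_i = 1/(16.5) + 1/(25.57) = 0.09971, so f = 10.0 cm.
Since f is positive, the lens is converging.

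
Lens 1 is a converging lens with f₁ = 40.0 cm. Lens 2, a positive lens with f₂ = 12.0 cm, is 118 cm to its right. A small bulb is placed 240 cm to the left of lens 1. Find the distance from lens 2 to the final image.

14.5 cm

Lens 1: 1/d_i1 = 1/f₁ − 1/d_o1 = 1/(40.0) − 1/(240) = 0.02083, so d_i1 = 48.00 cm.
The intermediate image is 48.00 cm to the right of lens 1, which is 118 − (48.00) = 70.00 cm to the left of lens 2, so d_o2 = +70.00 cm.
Lens 2: 1/d_i2 = 1/f₂ − 1/d_o2 = 1/(12.0) − 1/(70.00) = 0.06905, so d_i2 = 14.5 cm.
The final image is real, 14.5 cm to the right of lens 2 (overall magnification ≈ 0.041).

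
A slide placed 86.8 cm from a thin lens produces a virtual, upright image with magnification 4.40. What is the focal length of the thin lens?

m = −d_i/d_o ⇒ d_i = −m·d_o = −(+4.40)·(86.8) = -381.9 cm.
1/f = 1/d_o + 1/d_i = 1/(86.8) + 1/(-381.9) = 0.008902, so f = 112 cm.
Since f is positive, the thin lens is converging.

f = 112 cm (converging)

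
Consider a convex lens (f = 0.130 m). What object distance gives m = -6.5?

m = −d_i/d_o ⇒ d_i = −m·d_o.
1/f = 1/d_o + 1/d_i = 1/d_o − 1/(m·d_o) = (1 − 1/m)/d_o, so d_o = f(1 − 1/m) = (0.1300)(1 − 1/(-6.5)) = 0.150 m.

0.150 m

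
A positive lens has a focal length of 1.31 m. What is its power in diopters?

P = +0.763 D

P = 1/f = 1/(1.31 m) = +0.763 D.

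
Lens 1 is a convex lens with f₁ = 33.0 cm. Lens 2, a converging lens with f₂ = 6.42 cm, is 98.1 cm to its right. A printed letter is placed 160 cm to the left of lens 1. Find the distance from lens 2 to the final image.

7.24 cm

Lens 1: 1/d_i1 = 1/f₁ − 1/d_o1 = 1/(33.0) − 1/(160) = 0.02405, so d_i1 = 41.57 cm.
The intermediate image is 41.57 cm to the right of lens 1, which is 98.1 − (41.57) = 56.53 cm to the left of lens 2, so d_o2 = +56.53 cm.
Lens 2: 1/d_i2 = 1/f₂ − 1/d_o2 = 1/(6.42) − 1/(56.53) = 0.1381, so d_i2 = 7.24 cm.
The final image is real, 7.24 cm to the right of lens 2 (overall magnification ≈ 0.033).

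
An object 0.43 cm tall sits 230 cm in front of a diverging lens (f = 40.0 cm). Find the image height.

0.0637 cm

For a diverging lens, f = -40.0 cm.
1/d_i = 1/f − 1/d_o = 1/(-40.00) − 1/(230) = -0.02935, so d_i = -34.07 cm.
m = −d_i/d_o = +0.1481.
|h_i| = |m|·h_o = 0.1481 × 0.43 = 0.0637 cm. The image is virtual, upright and reduced, on the same side as the object.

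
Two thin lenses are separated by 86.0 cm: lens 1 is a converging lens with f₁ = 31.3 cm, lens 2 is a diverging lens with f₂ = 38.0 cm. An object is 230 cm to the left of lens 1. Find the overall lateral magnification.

m = -0.0682

Lens 1: 1/d_i1 = 1/(31.3) − 1/(230) = 0.02760, so d_i1 = 36.23 cm; m₁ = −d_i1/d_o1 = -0.1575.
d_o2 = 86.0 − (36.23) = 49.77 cm.
f₂ = −38.0 cm (diverging).
Lens 2: 1/d_i2 = 1/(-38.0) − 1/(49.77) = -0.04641, so d_i2 = -21.55 cm; m₂ = −d_i2/d_o2 = +0.4329.
m = m₁·m₂ = (-0.1575)(+0.4329) = -0.0682.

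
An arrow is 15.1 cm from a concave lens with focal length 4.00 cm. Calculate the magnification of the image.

For a concave lens, f = -4.00 cm.
1/d_i = 1/f − 1/d_o = 1/(-4.000) − 1/(15.1) = -0.3162, so d_i = -3.162 cm.
m = −d_i/d_o = −(-3.162)/(15.1) = +0.209.
The image is virtual, upright and reduced, on the same side as the object.

m = +0.209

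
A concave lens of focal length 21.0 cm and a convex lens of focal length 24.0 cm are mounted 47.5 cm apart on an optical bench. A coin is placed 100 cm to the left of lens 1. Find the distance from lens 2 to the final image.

38.1 cm

Lens 1 is diverging, so f₁ = −21.0 cm.
Lens 1: 1/d_i1 = 1/f₁ − 1/d_o1 = 1/(-21.0) − 1/(100) = -0.05762, so d_i1 = -17.36 cm.
The intermediate image is 17.36 cm to the left of lens 1 (virtual), which is 47.5 − (-17.36) = 64.86 cm to the left of lens 2, so d_o2 = +64.86 cm.
Lens 2: 1/d_i2 = 1/f₂ − 1/d_o2 = 1/(24.0) − 1/(64.86) = 0.02625, so d_i2 = 38.1 cm.
The final image is real, 38.1 cm to the right of lens 2 (overall magnification ≈ -0.10).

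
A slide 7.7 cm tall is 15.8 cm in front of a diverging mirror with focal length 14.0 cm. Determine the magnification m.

For a diverging mirror, f = -14.0 cm.
1/d_i = 1/f − 1/d_o = 1/(-14.00) − 1/(15.8) = -0.1347, so d_i = -7.423 cm.
m = −d_i/d_o = −(-7.423)/(15.8) = +0.470.
The image is virtual, upright and reduced, behind the mirror.

m = +0.470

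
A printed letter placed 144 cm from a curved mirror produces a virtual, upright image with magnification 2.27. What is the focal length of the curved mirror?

m = −d_i/d_o ⇒ d_i = −m·d_o = −(+2.27)·(144) = -326.9 cm.
1/f = 1/d_o + 1/d_i = 1/(144) + 1/(-326.9) = 0.003885, so f = 257 cm.
Since f is positive, the curved mirror is concave.

f = 257 cm (concave)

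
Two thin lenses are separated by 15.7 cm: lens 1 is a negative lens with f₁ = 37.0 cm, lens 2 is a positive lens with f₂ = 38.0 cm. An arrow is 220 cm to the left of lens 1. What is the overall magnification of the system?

m = -0.584

f₁ = −37.0 cm (diverging).
Lens 1: 1/d_i1 = 1/(-37.0) − 1/(220) = -0.03157, so d_i1 = -31.67 cm; m₁ = −d_i1/d_o1 = +0.1440.
d_o2 = 15.7 − (-31.67) = 47.37 cm.
Lens 2: 1/d_i2 = 1/(38.0) − 1/(47.37) = 0.005205, so d_i2 = 192.1 cm; m₂ = −d_i2/d_o2 = -4.055.
m = m₁·m₂ = (+0.1440)(-4.055) = -0.584.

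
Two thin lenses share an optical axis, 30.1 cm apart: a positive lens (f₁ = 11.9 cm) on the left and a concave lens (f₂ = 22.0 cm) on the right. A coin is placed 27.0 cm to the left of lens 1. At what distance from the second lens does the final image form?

Lens 1: 1/d_i1 = 1/f₁ − 1/d_o1 = 1/(11.9) − 1/(27.0) = 0.04700, so d_i1 = 21.28 cm.
The intermediate image is 21.28 cm to the right of lens 1, which is 30.1 − (21.28) = 8.820 cm to the left of lens 2, so d_o2 = +8.820 cm.
Lens 2 is diverging, so f₂ = −22.0 cm.
Lens 2: 1/d_i2 = 1/f₂ − 1/d_o2 = 1/(-22.0) − 1/(8.820) = -0.1588, so d_i2 = -6.30 cm.
The final image is virtual, 6.30 cm to the left of lens 2 (overall magnification ≈ -0.56).

6.30 cm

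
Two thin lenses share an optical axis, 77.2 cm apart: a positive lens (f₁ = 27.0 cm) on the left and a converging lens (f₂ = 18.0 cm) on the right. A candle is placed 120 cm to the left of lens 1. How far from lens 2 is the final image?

Lens 1: 1/d_i1 = 1/f₁ − 1/d_o1 = 1/(27.0) − 1/(120) = 0.02870, so d_i1 = 34.84 cm.
The intermediate image is 34.84 cm to the right of lens 1, which is 77.2 − (34.84) = 42.36 cm to the left of lens 2, so d_o2 = +42.36 cm.
Lens 2: 1/d_i2 = 1/f₂ − 1/d_o2 = 1/(18.0) − 1/(42.36) = 0.03195, so d_i2 = 31.3 cm.
The final image is real, 31.3 cm to the right of lens 2 (overall magnification ≈ 0.21).

31.3 cm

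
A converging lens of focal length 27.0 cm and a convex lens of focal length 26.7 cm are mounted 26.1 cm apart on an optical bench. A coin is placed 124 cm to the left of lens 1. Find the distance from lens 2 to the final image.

Lens 1: 1/d_i1 = 1/f₁ − 1/d_o1 = 1/(27.0) − 1/(124) = 0.02897, so d_i1 = 34.52 cm.
The intermediate image is 34.52 cm to the right of lens 1, which lies 8.420 cm to the right of lens 2 — a virtual object — so d_o2 = −8.420 cm.
Lens 2: 1/d_i2 = 1/f₂ − 1/d_o2 = 1/(26.7) − 1/(-8.420) = 0.1562, so d_i2 = 6.40 cm.
The final image is real, 6.40 cm to the right of lens 2 (overall magnification ≈ -0.21).

6.40 cm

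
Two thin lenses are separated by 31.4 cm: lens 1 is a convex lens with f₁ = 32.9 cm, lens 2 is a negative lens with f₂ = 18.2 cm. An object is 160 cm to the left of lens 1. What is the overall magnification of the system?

Lens 1: 1/d_i1 = 1/(32.9) − 1/(160) = 0.02415, so d_i1 = 41.42 cm; m₁ = −d_i1/d_o1 = -0.2589.
d_o2 = 31.4 − (41.42) = -10.02 cm (virtual object).
f₂ = −18.2 cm (diverging).
Lens 2: 1/d_i2 = 1/(-18.2) − 1/(-10.02) = 0.04486, so d_i2 = 22.29 cm; m₂ = −d_i2/d_o2 = +2.225.
m = m₁·m₂ = (-0.2589)(+2.225) = -0.576.

m = -0.576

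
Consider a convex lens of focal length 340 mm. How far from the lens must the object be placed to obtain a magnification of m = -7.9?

383 mm

m = −d_i/d_o ⇒ d_i = −m·d_o.
1/f = 1/d_o + 1/d_i = 1/d_o − 1/(m·d_o) = (1 − 1/m)/d_o, so d_o = f(1 − 1/m) = (340.0)(1 − 1/(-7.9)) = 383 mm.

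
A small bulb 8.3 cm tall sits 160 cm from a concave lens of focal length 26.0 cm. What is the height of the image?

For a concave lens, f = -26.0 cm.
1/d_i = 1/f − 1/d_o = 1/(-26.00) − 1/(160) = -0.04471, so d_i = -22.37 cm.
m = −d_i/d_o = +0.1398.
|h_i| = |m|·h_o = 0.1398 × 8.3 = 1.16 cm. The image is virtual, upright and reduced, on the same side as the object.

1.16 cm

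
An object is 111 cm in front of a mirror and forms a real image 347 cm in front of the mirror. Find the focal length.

Real image ⇒ d_i = +347 cm.
1/f = 1/d_o + 1/d_i = 1/(111) + 1/(347) = 0.01189, so f = 84.1 cm.
Since f is positive, the mirror is concave.

f = 84.1 cm (concave)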